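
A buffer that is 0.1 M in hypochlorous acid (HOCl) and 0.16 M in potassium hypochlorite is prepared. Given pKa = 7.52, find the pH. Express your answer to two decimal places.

Using pH = pKa + log([base]/[acid]) with [base]/[acid] = 0.16/0.1:
pH = 7.52 + (+0.204) = 7.72

pH = 7.72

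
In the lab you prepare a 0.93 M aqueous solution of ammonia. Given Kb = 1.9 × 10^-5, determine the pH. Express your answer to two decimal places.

NH3 + H2O ⇌ NH4+ + OH-
Let x = [OH-] at equilibrium. Kb = x²/(0.93 − x).
Since Kb ≪ C₀, x ≈ √(Kb·C₀) = 4.20 × 10^-3 M.
Check: 0.45% ionized — well under 5%, approximation valid.
pOH = −log(4.20 × 10^-3) = 2.38; pH = 14.00 − 2.38 = 11.62

pH = 11.62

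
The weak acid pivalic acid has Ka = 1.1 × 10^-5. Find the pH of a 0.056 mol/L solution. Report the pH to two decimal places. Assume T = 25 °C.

pH = 3.11

(CH3)3CCOOH ⇌ (CH3)3CCOO- + H+
Ka = x²/(0.056 − x) = 1.1 × 10^-5
Assume x ≪ 0.056: x ≈ √(1.1 × 10^-5 × 0.056) = 7.85 × 10^-4 M
(x/C₀ = 1.4% < 5%, so the approximation holds.)
pH = −log[H+] = −log(7.85 × 10^-4) = 3.11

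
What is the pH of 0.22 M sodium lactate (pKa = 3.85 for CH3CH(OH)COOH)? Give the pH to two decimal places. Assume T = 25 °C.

pH = 8.60

CH3CH(OH)COO- is the conjugate base of the weak acid CH3CH(OH)COOH.
Ka = 10^(−3.85) = 1.41 × 10^-4
Kb = Kw/Ka = 1.0×10^-14 / 1.41 × 10^-4 = 7.09 × 10^-11
From the ICE table, Kb = [OH-]²/(0.22 − [OH-]) = 7.09 × 10^-11.
Since Kb ≪ C₀, [OH-] ≈ √(Kb·C₀) = 3.95 × 10^-6 M.
([OH-]/C₀ = 0.0018% < 5%, so the approximation holds.)
pOH = −log(3.95 × 10^-6) = 5.40; pH = 14.00 − 5.40 = 8.60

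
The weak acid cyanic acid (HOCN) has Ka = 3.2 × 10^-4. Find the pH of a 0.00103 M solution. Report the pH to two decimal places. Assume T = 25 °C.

HOCN ⇌ OCN- + H+
From the ICE table, Ka = [H+]²/(0.00103 − [H+]) = 3.2 × 10^-4.
[H+] is not negligible relative to C₀; solve [H+]² + 0.00032·[H+] − 3.3e-07 = 0.
[H+] = [−0.00032 + √(0.00032² + 1.32e-06)]/2 = 4.36 × 10^-4 M
pH = −log(4.36 × 10^-4) = 3.36

pH = 3.36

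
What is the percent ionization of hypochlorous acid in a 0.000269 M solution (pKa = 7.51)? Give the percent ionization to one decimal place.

HOCl ⇌ OCl- + H+; let x = [H+] at equilibrium.
Ka = 10^(−7.51) = 3.09 × 10^-8
x ≈ √(Ka·C₀) = √(3.09 × 10^-8 × 0.000269) = 2.88 × 10^-6 M
Fraction ionized = 2.88 × 10^-6 / 0.000269 = 0.0107 → 1.1%

1.1%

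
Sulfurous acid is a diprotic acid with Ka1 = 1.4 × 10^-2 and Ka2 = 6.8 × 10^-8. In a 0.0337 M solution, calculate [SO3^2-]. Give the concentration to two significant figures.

6.8 × 10^-8 M

First ionization gives [H+] ≈ [HSO3-] = 1.58 × 10^-2 M.
Second step: Ka2 = [H+][SO3^2-]/[HSO3-] ≈ [SO3^2-] (since [H+] ≈ [HSO3-]).
So [SO3^2-] ≈ Ka2.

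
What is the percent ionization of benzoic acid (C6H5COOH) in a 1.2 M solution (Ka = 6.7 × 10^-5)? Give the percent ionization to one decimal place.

0.7%

C6H5COOH ⇌ C6H5COO- + H+; let x = [H+] at equilibrium.
x ≈ √(Ka·C₀) = √(6.7 × 10^-5 × 1.2) = 8.97 × 10^-3 M
Fraction ionized = 8.97 × 10^-3 / 1.2 = 0.0075 → 0.7%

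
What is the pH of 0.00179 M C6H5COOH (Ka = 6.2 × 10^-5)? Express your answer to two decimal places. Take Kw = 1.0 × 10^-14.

C6H5COOH ⇌ C6H5COO- + H+
From the ICE table, Ka = [H+]²/(0.00179 − [H+]) = 6.2 × 10^-5.
[H+] is not negligible relative to C₀; solve [H+]² + 6.2e-05·[H+] − 1.11e-07 = 0.
[H+] = (−Ka + √(Ka² + 4·Ka·C₀))/2 = 3.04 × 10^-4 M
pH = −log[H+] = −log(3.04 × 10^-4) = 3.52

pH = 3.52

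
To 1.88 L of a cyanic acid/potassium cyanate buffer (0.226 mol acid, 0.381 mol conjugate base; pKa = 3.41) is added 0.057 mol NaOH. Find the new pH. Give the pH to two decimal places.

OH- converts HOCN to OCN-: HOCN → 0.169 mol, OCN- → 0.438 mol.
Henderson–Hasselbalch with mole ratio 0.438/0.169: pH = 3.41 + (+0.414)

pH = 3.82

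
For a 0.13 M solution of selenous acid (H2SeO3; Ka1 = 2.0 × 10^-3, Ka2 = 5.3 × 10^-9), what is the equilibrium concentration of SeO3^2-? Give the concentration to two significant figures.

First ionization gives [H+] ≈ [HSeO3-] = 1.52 × 10^-2 M.
Second step: Ka2 = [H+][SeO3^2-]/[HSeO3-] ≈ [SeO3^2-] (since [H+] ≈ [HSeO3-]).
So [SeO3^2-] ≈ Ka2.

5.3 × 10^-9 M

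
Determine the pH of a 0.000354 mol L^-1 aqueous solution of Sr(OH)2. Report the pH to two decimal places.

Sr(OH)2 is a strong base (each formula unit releases 2 OH-); [OH-] = 0.000708 M.
pOH = -log(0.000708) = 3.15
pH = 14.00 - 3.15 = 10.85

pH = 10.85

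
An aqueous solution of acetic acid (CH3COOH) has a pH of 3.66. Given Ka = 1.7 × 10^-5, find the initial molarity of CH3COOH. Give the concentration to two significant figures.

C₀ = 3.0 × 10^-3 M

[H+] = 10^(-3.66) = 2.19 × 10^-4 M = x
Ka = x²/(C₀ − x) ⇒ C₀ = x + x²/Ka
C₀ = 2.19 × 10^-4 + (2.19 × 10^-4)²/(1.7 × 10^-5) = 3.04 × 10^-3 M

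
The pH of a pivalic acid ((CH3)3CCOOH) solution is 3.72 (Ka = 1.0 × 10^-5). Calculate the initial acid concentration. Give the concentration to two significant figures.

C₀ = 3.8 × 10^-3 M

[H+] = 10^(-3.72) = 1.91 × 10^-4 M = x
Ka = x²/(C₀ − x) ⇒ C₀ = x + x²/Ka
C₀ = 1.91 × 10^-4 + (1.91 × 10^-4)²/(1.0 × 10^-5) = 3.84 × 10^-3 M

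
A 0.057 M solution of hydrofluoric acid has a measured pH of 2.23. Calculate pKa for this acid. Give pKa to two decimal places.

[H+] = 10^(-2.23) = 5.89 × 10^-3 M
At equilibrium [HA] = 0.057 − 5.89 × 10^-3 = 5.11 × 10^-2 M
Ka = [H+][A-]/[HA] = (5.89 × 10^-3)² / 5.11 × 10^-2 = 6.79 × 10^-4
pKa = -log(6.79 × 10^-4) = 3.17

pKa = 3.17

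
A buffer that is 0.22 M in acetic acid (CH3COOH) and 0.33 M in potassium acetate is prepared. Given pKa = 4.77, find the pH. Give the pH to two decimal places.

pH = 4.95

Using pH = pKa + log([base]/[acid]) with [base]/[acid] = 0.33/0.22:
pH = 4.77 + (+0.176) = 4.95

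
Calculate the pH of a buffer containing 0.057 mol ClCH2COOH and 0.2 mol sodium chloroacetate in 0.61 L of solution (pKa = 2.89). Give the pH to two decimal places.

pH = pKa + log([A⁻]/[HA]) = 2.89 + log(0.2/0.057)
pH = 2.89 + (+0.545) = 3.44

pH = 3.44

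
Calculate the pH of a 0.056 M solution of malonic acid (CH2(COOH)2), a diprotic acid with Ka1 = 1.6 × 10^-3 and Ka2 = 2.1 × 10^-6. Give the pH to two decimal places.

Ka1 ≫ Ka2, so treat the first dissociation as the only significant source of H+.
Ka1 = x²/(0.056 − x) = 1.6 × 10^-3
Solving the quadratic: x = (−Ka1 + √(Ka1² + 4·Ka1·C₀))/2 = 8.70 × 10^-3 M
pH = −log(8.70 × 10^-3) = 2.06

pH = 2.06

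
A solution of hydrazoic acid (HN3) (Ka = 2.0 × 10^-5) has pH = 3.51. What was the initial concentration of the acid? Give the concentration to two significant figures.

C₀ = 5.1 × 10^-3 M

[H+] = 10^(-3.51) = 3.09 × 10^-4 M = x
Ka = x²/(C₀ − x) ⇒ C₀ = x + x²/Ka
C₀ = 3.09 × 10^-4 + (3.09 × 10^-4)²/(2.0 × 10^-5) = 5.08 × 10^-3 M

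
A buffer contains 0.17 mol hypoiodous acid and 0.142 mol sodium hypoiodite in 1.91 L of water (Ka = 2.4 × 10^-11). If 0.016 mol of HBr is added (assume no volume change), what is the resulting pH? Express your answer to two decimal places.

pH = 10.45

After neutralization: n(HOI) = 0.186 mol, n(OI-) = 0.126 mol.
pKa = −log(2.4 × 10^-11) = 10.620
pH = pKa + log(n_OI-/n_HOI) = 10.620 + log(0.126/0.186) = 10.620 + (-0.169)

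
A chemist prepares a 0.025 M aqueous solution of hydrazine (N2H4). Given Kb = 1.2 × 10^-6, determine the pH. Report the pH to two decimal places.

pH = 10.24

N2H4 + H2O ⇌ N2H5+ + OH-
From the ICE table, Kb = [OH-]²/(0.025 − [OH-]) = 1.2 × 10^-6.
Neglecting [OH-] in the denominator: [OH-] = √(1.2 × 10^-6 × 0.025) = 1.73 × 10^-4 M
([OH-]/C₀ = 0.69% < 5%, so the approximation holds.)
pOH = −log(1.73 × 10^-4) = 3.76; pH = 14.00 − 3.76 = 10.24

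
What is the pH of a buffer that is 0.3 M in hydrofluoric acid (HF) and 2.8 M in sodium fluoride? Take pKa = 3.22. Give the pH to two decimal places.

pH = 4.19

Henderson–Hasselbalch: pH = pKa + log([F-]/[HF]) = 3.22 + log(2.8/0.3)
pH = 3.22 + (+0.970) = 4.19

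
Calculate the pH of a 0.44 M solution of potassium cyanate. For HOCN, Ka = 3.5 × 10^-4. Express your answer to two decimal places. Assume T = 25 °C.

pH = 8.55

OCN- is the conjugate base of the weak acid HOCN.
Kb = Kw/Ka = 1.0×10^-14 / 3.5 × 10^-4 = 2.86 × 10^-11
Kb = x²/(0.44 − x) = 2.86 × 10^-11
Assume x ≪ 0.44: x ≈ √(2.86 × 10^-11 × 0.44) = 3.55 × 10^-6 M
pOH = 5.45, so pH = 14.00 − pOH = 8.55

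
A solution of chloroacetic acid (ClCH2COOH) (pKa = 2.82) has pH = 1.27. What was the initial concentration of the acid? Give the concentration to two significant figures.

C₀ = 2.0 M

[H+] = 10^(-1.27) = 5.37 × 10^-2 M = x
Ka = 10^(−2.82) = 1.51 × 10^-3
Ka = x²/(C₀ − x) ⇒ C₀ = x + x²/Ka
C₀ = 5.37 × 10^-2 + (5.37 × 10^-2)²/(1.51 × 10^-3) = 1.96 M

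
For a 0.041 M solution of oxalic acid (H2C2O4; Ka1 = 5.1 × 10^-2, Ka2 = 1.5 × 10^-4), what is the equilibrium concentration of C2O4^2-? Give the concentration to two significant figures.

First ionization gives [H+] ≈ [HC2O4-] = 2.69 × 10^-2 M.
Second step: Ka2 = [H+][C2O4^2-]/[HC2O4-] ≈ [C2O4^2-] (since [H+] ≈ [HC2O4-]).
So [C2O4^2-] ≈ Ka2.

1.5 × 10^-4 M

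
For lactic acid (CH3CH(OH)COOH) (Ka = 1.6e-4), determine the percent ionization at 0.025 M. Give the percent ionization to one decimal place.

CH3CH(OH)COOH ⇌ CH3CH(OH)COO- + H+; let x = [H+] at equilibrium.
Solve x² + 0.00016x − 4e-06 = 0 → x = 1.92 × 10^-3 M
Fraction ionized = 1.92 × 10^-3 / 0.025 = 0.0768 → 7.7%

7.7%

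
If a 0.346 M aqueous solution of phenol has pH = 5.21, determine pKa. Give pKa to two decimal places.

pKa = 9.96

[H+] = 10^(-5.21) = 6.17 × 10^-6 M
At equilibrium [HA] = 0.346 − 6.17 × 10^-6 = 3.46 × 10^-1 M
Ka = [H+][A-]/[HA] = (6.17 × 10^-6)² / 3.46 × 10^-1 = 1.10 × 10^-10
pKa = -log(1.10 × 10^-10) = 9.96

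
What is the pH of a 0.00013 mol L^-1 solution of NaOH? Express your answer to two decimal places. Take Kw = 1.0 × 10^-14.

NaOH is a strong base; [OH-] = 0.00013 M.
pOH = -log(0.00013) = 3.89
pH = 14.00 - 3.89 = 10.11

pH = 10.11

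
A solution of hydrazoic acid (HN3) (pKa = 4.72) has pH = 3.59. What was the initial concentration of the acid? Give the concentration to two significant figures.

[H+] = 10^(-3.59) = 2.57 × 10^-4 M = x
Ka = 10^(−4.72) = 1.91 × 10^-5
Ka = x²/(C₀ − x) ⇒ C₀ = x + x²/Ka
C₀ = 2.57 × 10^-4 + (2.57 × 10^-4)²/(1.91 × 10^-5) = 3.72 × 10^-3 M

C₀ = 3.7 × 10^-3 M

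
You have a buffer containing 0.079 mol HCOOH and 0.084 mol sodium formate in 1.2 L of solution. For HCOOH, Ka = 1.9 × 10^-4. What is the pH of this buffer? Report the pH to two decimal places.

pKa = −log(1.9 × 10^-4) = 3.721
Using pH = pKa + log([base]/[acid]) with [base]/[acid] = 0.084/0.079:
pH = 3.721 + (+0.027) = 3.75

pH = 3.75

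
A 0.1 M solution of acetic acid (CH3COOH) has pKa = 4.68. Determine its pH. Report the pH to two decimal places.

CH3COOH ⇌ CH3COO- + H+
Ka = 10^(−4.68) = 2.09 × 10^-5
Ka = [H+]²/(0.1 − [H+]) = 2.09 × 10^-5
Since Ka ≪ C₀, [H+] ≈ √(Ka·C₀) = 1.45 × 10^-3 M.
pH = −log(1.45 × 10^-3) = 2.84

pH = 2.84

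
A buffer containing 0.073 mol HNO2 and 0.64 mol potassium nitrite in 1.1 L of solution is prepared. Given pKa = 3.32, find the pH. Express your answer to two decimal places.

pH = 4.26

pH = pKa + log([A⁻]/[HA]) = 3.32 + log(0.64/0.073)
pH = 3.32 + (+0.943) = 4.26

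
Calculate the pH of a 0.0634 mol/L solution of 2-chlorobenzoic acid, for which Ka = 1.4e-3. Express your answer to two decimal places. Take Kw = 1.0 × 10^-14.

ClC6H4COOH ⇌ ClC6H4COO- + H+
Let x = [H+] at equilibrium. Ka = x²/(0.0634 − x).
x is not negligible relative to C₀; solve x² + 0.0014·x − 8.88e-05 = 0.
x = (−Ka + √(Ka² + 4·Ka·C₀))/2 = 8.75 × 10^-3 M
pH = −log(8.75 × 10^-3) = 2.06

pH = 2.06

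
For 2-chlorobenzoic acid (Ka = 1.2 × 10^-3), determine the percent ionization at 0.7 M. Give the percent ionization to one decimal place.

4.1%

ClC6H4COOH ⇌ ClC6H4COO- + H+; let x = [H+] at equilibrium.
x ≈ √(Ka·C₀) = √(1.2 × 10^-3 × 0.7) = 2.90 × 10^-2 M
% ionization = x/C₀ × 100% = 2.90 × 10^-2/0.7 × 100% = 4.1%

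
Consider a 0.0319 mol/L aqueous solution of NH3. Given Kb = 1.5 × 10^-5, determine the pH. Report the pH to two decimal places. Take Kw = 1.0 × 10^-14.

NH3 + H2O ⇌ NH4+ + OH-
From the ICE table, Kb = [OH-]²/(0.0319 − [OH-]) = 1.5 × 10^-5.
Neglecting [OH-] in the denominator: [OH-] = √(1.5 × 10^-5 × 0.0319) = 6.92 × 10^-4 M
pOH = −log(6.92 × 10^-4) = 3.16; pH = 14.00 − 3.16 = 10.84

pH = 10.84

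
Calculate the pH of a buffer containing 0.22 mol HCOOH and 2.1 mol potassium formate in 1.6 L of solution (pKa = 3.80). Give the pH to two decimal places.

Henderson–Hasselbalch: pH = pKa + log([HCOO-]/[HCOOH]) = 3.80 + log(2.1/0.22)
pH = 3.80 + (+0.980) = 4.78

pH = 4.78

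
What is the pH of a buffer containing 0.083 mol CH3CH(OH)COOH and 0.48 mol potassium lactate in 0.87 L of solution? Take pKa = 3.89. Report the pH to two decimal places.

pH = pKa + log([A⁻]/[HA]) = 3.89 + log(0.48/0.083)
pH = 3.89 + (+0.762) = 4.65

pH = 4.65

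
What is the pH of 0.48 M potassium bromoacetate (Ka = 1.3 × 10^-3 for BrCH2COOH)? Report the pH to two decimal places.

pH = 8.28

BrCH2COO- is the conjugate base of the weak acid BrCH2COOH.
Kb = Kw/Ka = 1.0×10^-14 / 1.3 × 10^-3 = 7.69 × 10^-12
From the ICE table, Kb = x²/(0.48 − x) = 7.69 × 10^-12.
Neglecting x in the denominator: x = √(7.69 × 10^-12 × 0.48) = 1.92 × 10^-6 M
pOH = 5.72, so pH = 14.00 − pOH = 8.28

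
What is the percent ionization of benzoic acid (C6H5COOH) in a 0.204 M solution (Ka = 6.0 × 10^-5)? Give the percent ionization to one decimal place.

1.7%

C6H5COOH ⇌ C6H5COO- + H+; let x = [H+] at equilibrium.
x ≈ √(Ka·C₀) = √(6.0 × 10^-5 × 0.204) = 3.50 × 10^-3 M
Fraction ionized = 3.50 × 10^-3 / 0.204 = 0.0172 → 1.7%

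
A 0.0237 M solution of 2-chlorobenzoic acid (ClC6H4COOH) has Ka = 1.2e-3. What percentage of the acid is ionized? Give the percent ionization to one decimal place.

ClC6H4COOH ⇌ ClC6H4COO- + H+; let x = [H+] at equilibrium.
Solve x² + 0.0012x − 2.84e-05 = 0 → x = 4.77 × 10^-3 M
% ionization = x/C₀ × 100% = 4.77 × 10^-3/0.0237 × 100% = 20.1%

20.1%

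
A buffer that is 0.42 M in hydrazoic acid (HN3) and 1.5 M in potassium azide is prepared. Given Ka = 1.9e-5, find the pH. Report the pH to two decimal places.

pKa = −log(1.9 × 10^-5) = 4.721
Henderson–Hasselbalch: pH = pKa + log([N3-]/[HN3]) = 4.721 + log(1.5/0.42)
pH = 4.721 + (+0.553) = 5.27

pH = 5.27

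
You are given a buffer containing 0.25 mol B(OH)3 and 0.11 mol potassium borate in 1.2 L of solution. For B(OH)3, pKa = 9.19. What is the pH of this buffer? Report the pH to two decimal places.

pH = 8.83

pH = pKa + log([A⁻]/[HA]) = 9.19 + log(0.11/0.25)
pH = 9.19 + (-0.357) = 8.83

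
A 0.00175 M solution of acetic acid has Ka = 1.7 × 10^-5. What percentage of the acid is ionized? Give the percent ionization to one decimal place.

CH3COOH ⇌ CH3COO- + H+; let x = [H+] at equilibrium.
Ka = x²/(C₀ − x); solving the quadratic gives x = 1.64 × 10^-4 M.
Fraction ionized = 1.64 × 10^-4 / 0.00175 = 0.0937 → 9.4%

9.4%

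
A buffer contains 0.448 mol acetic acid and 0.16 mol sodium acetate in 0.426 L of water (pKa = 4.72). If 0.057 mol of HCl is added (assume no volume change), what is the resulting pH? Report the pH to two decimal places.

pH = 4.03

After neutralization: n(CH3COOH) = 0.505 mol, n(CH3COO-) = 0.103 mol.
pH = pKa + log(n_CH3COO-/n_CH3COOH) = 4.72 + log(0.103/0.505) = 4.72 + (-0.690)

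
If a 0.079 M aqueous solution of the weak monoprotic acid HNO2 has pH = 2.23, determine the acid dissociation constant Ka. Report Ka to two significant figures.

[H+] = 10^(-2.23) = 5.89 × 10^-3 M
At equilibrium [HA] = 0.079 − 5.89 × 10^-3 = 7.31 × 10^-2 M
Ka = [H+][A-]/[HA] = (5.89 × 10^-3)² / 7.31 × 10^-2 = 4.7 × 10^-4

Ka = 4.7 × 10^-4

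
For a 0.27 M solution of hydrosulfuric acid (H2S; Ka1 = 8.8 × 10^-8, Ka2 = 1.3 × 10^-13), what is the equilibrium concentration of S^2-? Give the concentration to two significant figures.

1.3 × 10^-13 M

First ionization gives [H+] ≈ [HS-] = 1.54 × 10^-4 M.
Second step: Ka2 = [H+][S^2-]/[HS-] ≈ [S^2-] (since [H+] ≈ [HS-]).
So [S^2-] ≈ Ka2.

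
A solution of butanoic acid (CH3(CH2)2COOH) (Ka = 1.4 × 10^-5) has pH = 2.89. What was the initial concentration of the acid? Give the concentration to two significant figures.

C₀ = 1.2 × 10^-1 M

[H+] = 10^(-2.89) = 1.29 × 10^-3 M = x
Ka = x²/(C₀ − x) ⇒ C₀ = x + x²/Ka
C₀ = 1.29 × 10^-3 + (1.29 × 10^-3)²/(1.4 × 10^-5) = 1.20 × 10^-1 M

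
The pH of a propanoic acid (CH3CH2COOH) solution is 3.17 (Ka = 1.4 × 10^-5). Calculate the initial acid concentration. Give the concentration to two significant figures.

[H+] = 10^(-3.17) = 6.76 × 10^-4 M = x
Ka = x²/(C₀ − x) ⇒ C₀ = x + x²/Ka
C₀ = 6.76 × 10^-4 + (6.76 × 10^-4)²/(1.4 × 10^-5) = 3.33 × 10^-2 M

C₀ = 3.3 × 10^-2 M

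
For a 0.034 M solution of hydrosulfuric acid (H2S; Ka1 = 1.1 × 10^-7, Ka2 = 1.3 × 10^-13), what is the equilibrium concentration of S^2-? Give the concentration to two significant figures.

1.3 × 10^-13 M

First ionization gives [H+] ≈ [HS-] = 6.12 × 10^-5 M.
Second step: Ka2 = [H+][S^2-]/[HS-] ≈ [S^2-] (since [H+] ≈ [HS-]).
So [S^2-] ≈ Ka2.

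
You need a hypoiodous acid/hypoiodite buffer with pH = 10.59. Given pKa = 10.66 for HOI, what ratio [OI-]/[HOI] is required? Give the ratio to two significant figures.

ratio = 0.85

pH = pKa + log(r) ⇒ log(r) = 10.59 − 10.66 = -0.07
r = [OI-]/[HOI] = 10^(-0.07) = 0.851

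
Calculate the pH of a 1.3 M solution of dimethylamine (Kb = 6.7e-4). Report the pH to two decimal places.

(CH3)2NH + H2O ⇌ (CH3)2NH2+ + OH-
From the ICE table, Kb = [OH-]²/(1.3 − [OH-]) = 6.7 × 10^-4.
Neglecting [OH-] in the denominator: [OH-] = √(6.7 × 10^-4 × 1.3) = 2.95 × 10^-2 M
pOH = 1.53, so pH = 14.00 − pOH = 12.47

pH = 12.47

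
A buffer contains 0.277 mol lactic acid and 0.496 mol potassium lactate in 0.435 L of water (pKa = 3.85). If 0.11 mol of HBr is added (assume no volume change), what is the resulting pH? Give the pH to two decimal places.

pH = 3.85

Added H+ converts CH3CH(OH)COO- to CH3CH(OH)COOH: CH3CH(OH)COOH → 0.387 mol, CH3CH(OH)COO- → 0.386 mol.
pH = pKa + log([A⁻]/[HA]) = 3.85 + log(0.386/0.387) = 3.85 -0.001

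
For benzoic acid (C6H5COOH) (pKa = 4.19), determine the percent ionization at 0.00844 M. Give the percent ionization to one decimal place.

C6H5COOH ⇌ C6H5COO- + H+; let x = [H+] at equilibrium.
Ka = 10^(−4.19) = 6.46 × 10^-5
Solve x² + 6.46e-05x − 5.45e-07 = 0 → x = 7.07 × 10^-4 M
% ionization = x/C₀ × 100% = 7.07 × 10^-4/0.00844 × 100% = 8.4%

8.4%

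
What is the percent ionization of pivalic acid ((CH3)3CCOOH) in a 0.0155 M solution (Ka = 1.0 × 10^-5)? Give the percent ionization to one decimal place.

2.5%

(CH3)3CCOOH ⇌ (CH3)3CCOO- + H+; let x = [H+] at equilibrium.
x ≈ √(Ka·C₀) = √(1.0 × 10^-5 × 0.0155) = 3.94 × 10^-4 M
Fraction ionized = 3.94 × 10^-4 / 0.0155 = 0.0254 → 2.5%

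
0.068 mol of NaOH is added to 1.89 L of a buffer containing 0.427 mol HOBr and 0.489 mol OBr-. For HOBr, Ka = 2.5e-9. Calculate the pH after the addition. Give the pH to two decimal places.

After neutralization: n(HOBr) = 0.359 mol, n(OBr-) = 0.557 mol.
pKa = −log(2.5 × 10^-9) = 8.602
pH = pKa + log(n_OBr-/n_HOBr) = 8.602 + log(0.557/0.359) = 8.602 + (+0.191)

pH = 8.79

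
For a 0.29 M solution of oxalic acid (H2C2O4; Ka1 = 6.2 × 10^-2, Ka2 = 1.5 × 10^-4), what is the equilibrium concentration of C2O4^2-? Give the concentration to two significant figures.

First ionization gives [H+] ≈ [HC2O4-] = 1.07 × 10^-1 M.
Second step: Ka2 = [H+][C2O4^2-]/[HC2O4-] ≈ [C2O4^2-] (since [H+] ≈ [HC2O4-]).
So [C2O4^2-] ≈ Ka2.

1.5 × 10^-4 M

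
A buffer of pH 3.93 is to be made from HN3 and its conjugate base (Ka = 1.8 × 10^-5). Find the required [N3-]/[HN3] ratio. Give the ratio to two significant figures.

pKa = -log(1.8 × 10^-5) = 4.745
pH = pKa + log(r) ⇒ log(r) = 3.93 − 4.745 = -0.815
r = [N3-]/[HN3] = 10^(-0.815) = 0.153

ratio = 0.15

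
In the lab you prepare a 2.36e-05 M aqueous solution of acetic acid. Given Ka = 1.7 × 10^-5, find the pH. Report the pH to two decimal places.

CH3COOH ⇌ CH3COO- + H+
From the ICE table, Ka = [H+]²/(2.36e-05 − [H+]) = 1.7 × 10^-5.
Here C₀/Ka ≈ 1.39, so the small-[H+] approximation fails. Use the quadratic:
[H+] = (−Ka + √(Ka² + 4·Ka·C₀))/2 = 1.33 × 10^-5 M
pH = −log[H+] = −log(1.33 × 10^-5) = 4.88

pH = 4.88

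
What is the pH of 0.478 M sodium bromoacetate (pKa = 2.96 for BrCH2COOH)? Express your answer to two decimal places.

BrCH2COO- is the conjugate base of the weak acid BrCH2COOH.
Ka = 10^(−2.96) = 1.10 × 10^-3
Kb = Kw/Ka = 1.0×10^-14 / 1.10 × 10^-3 = 9.09 × 10^-12
Kb = [OH-]²/(0.478 − [OH-]) = 9.09 × 10^-12
Since Kb ≪ C₀, [OH-] ≈ √(Kb·C₀) = 2.08 × 10^-6 M.
pOH = −log(2.08 × 10^-6) = 5.68; pH = 14.00 − 5.68 = 8.32

pH = 8.32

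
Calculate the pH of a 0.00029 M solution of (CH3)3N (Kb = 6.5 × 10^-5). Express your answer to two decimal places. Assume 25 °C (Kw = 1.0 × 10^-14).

(CH3)3N + H2O ⇌ (CH3)3NH+ + OH-
Kb = [OH-]²/(0.00029 − [OH-]) = 6.5 × 10^-5
The 5% rule fails; solving [OH-]² + Kb·[OH-] − Kb·C₀ = 0 exactly:
[OH-] = (−Kb + √(Kb² + 4·Kb·C₀))/2 = 1.09 × 10^-4 M
pOH = −log(1.09 × 10^-4) = 3.96; pH = 14.00 − 3.96 = 10.04

pH = 10.04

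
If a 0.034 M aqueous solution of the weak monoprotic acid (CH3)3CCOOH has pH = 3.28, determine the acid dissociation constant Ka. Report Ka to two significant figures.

Ka = 8.2 × 10^-6

[H+] = 10^(-3.28) = 5.25 × 10^-4 M
At equilibrium [HA] = 0.034 − 5.25 × 10^-4 = 3.35 × 10^-2 M
Ka = [H+][A-]/[HA] = (5.25 × 10^-4)² / 3.35 × 10^-2 = 8.2 × 10^-6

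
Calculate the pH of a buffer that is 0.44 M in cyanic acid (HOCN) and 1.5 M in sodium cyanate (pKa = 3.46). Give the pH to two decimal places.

pH = 3.99

Henderson–Hasselbalch: pH = pKa + log([OCN-]/[HOCN]) = 3.46 + log(1.5/0.44)
pH = 3.46 + (+0.533) = 3.99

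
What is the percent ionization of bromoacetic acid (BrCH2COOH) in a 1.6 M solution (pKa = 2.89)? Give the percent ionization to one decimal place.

BrCH2COOH ⇌ BrCH2COO- + H+; let x = [H+] at equilibrium.
Ka = 10^(−2.89) = 1.29 × 10^-3
x ≈ √(Ka·C₀) = √(1.29 × 10^-3 × 1.6) = 4.54 × 10^-2 M
Fraction ionized = 4.54 × 10^-2 / 1.6 = 0.0284 → 2.8%

2.8%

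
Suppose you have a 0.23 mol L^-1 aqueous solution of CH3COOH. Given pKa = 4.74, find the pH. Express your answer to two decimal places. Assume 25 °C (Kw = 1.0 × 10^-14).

CH3COOH ⇌ CH3COO- + H+
Ka = 10^(−4.74) = 1.82 × 10^-5
Ka = x²/(0.23 − x) = 1.82 × 10^-5
Since Ka ≪ C₀, x ≈ √(Ka·C₀) = 2.05 × 10^-3 M.
Check: 0.89% ionized — well under 5%, approximation valid.
pH = −log[H+] = −log(2.05 × 10^-3) = 2.69

pH = 2.69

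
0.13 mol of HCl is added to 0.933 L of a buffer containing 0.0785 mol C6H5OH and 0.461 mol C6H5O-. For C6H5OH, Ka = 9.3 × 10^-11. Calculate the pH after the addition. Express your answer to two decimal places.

Added H+ converts C6H5O- to C6H5OH: C6H5OH → 0.209 mol, C6H5O- → 0.331 mol.
pKa = −log(9.3 × 10^-11) = 10.032
pH = pKa + log(n_C6H5O-/n_C6H5OH) = 10.032 + log(0.331/0.209) = 10.032 + (+0.200)

pH = 10.23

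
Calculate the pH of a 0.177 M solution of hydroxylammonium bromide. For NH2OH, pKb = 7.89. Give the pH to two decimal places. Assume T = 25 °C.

pH = 3.43

NH3OH+ is the conjugate acid of the weak base NH2OH.
Kb = 10^(−7.89) = 1.29 × 10^-8
Ka = Kw/Kb = 1.0×10^-14 / 1.29 × 10^-8 = 7.75 × 10^-7
Let x = [H+] at equilibrium. Ka = x²/(0.177 − x).
Assume x ≪ 0.177: x ≈ √(7.75 × 10^-7 × 0.177) = 3.70 × 10^-4 M
(x/C₀ = 0.21% < 5%, so the approximation holds.)
pH = −log[H+] = −log(3.70 × 10^-4) = 3.43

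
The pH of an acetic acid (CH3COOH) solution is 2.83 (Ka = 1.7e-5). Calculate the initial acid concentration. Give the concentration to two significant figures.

[H+] = 10^(-2.83) = 1.48 × 10^-3 M = x
Ka = x²/(C₀ − x) ⇒ C₀ = x + x²/Ka
C₀ = 1.48 × 10^-3 + (1.48 × 10^-3)²/(1.7 × 10^-5) = 1.30 × 10^-1 M

C₀ = 1.3 × 10^-1 M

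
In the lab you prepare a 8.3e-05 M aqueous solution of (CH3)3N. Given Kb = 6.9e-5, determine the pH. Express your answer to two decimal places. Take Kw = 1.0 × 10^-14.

(CH3)3N + H2O ⇌ (CH3)3NH+ + OH-
From the ICE table, Kb = [OH-]²/(8.3e-05 − [OH-]) = 6.9 × 10^-5.
The 5% rule fails; solving [OH-]² + Kb·[OH-] − Kb·C₀ = 0 exactly:
[OH-] = (−Kb + √(Kb² + 4·Kb·C₀))/2 = 4.87 × 10^-5 M
pOH = −log(4.87 × 10^-5) = 4.31; pH = 14.00 − 4.31 = 9.69

pH = 9.69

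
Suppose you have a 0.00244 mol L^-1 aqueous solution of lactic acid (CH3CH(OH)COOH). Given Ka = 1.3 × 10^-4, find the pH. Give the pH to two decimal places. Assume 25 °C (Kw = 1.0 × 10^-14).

CH3CH(OH)COOH ⇌ CH3CH(OH)COO- + H+
Ka = [H+]²/(0.00244 − [H+]) = 1.3 × 10^-4
The 5% rule fails; solving [H+]² + Ka·[H+] − Ka·C₀ = 0 exactly:
[H+] = (−Ka + √(Ka² + 4·Ka·C₀))/2 = 5.02 × 10^-4 M
pH = −log(5.02 × 10^-4) = 3.30

pH = 3.30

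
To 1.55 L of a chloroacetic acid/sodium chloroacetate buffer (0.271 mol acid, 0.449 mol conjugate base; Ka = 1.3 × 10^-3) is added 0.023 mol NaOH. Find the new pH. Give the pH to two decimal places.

pH = 3.17

OH- converts ClCH2COOH to ClCH2COO-: ClCH2COOH → 0.248 mol, ClCH2COO- → 0.472 mol.
pKa = −log(1.3 × 10^-3) = 2.886
pH = pKa + log([A⁻]/[HA]) = 2.886 + log(0.472/0.248) = 2.886 +0.279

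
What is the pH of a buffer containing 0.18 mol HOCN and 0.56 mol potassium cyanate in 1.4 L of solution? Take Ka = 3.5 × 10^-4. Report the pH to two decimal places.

pH = 3.95

pKa = −log(3.5 × 10^-4) = 3.456
Using pH = pKa + log([base]/[acid]) with [base]/[acid] = 0.56/0.18:
pH = 3.456 + (+0.493) = 3.95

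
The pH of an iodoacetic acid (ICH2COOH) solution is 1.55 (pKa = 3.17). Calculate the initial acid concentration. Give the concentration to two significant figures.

[H+] = 10^(-1.55) = 2.82 × 10^-2 M = x
Ka = 10^(−3.17) = 6.76 × 10^-4
Ka = x²/(C₀ − x) ⇒ C₀ = x + x²/Ka
C₀ = 2.82 × 10^-2 + (2.82 × 10^-2)²/(6.76 × 10^-4) = 1.20 M

C₀ = 1.2 M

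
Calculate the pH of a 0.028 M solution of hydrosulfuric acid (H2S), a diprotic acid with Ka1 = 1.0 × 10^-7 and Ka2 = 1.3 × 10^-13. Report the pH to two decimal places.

pH = 4.28

Ka1 ≫ Ka2, so treat the first dissociation as the only significant source of H+.
Ka1 = x²/(0.028 − x) = 1.0 × 10^-7
x ≈ √(1.0 × 10^-7 × 0.028) = 5.29 × 10^-5 M
pH = −log(5.29 × 10^-5) = 4.28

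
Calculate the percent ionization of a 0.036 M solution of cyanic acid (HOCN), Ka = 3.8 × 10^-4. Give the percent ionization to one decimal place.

HOCN ⇌ OCN- + H+; let x = [H+] at equilibrium.
Ka = x²/(C₀ − x); solving the quadratic gives x = 3.51 × 10^-3 M.
% ionization = x/C₀ × 100% = 3.51 × 10^-3/0.036 × 100% = 9.8%

9.8%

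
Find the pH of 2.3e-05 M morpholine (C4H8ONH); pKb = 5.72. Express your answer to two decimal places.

pH = 8.76

C4H8ONH + H2O ⇌ C4H8ONH2+ + OH-
Kb = 10^(−5.72) = 1.91 × 10^-6
Kb = x²/(2.3e-05 − x) = 1.91 × 10^-6
Here C₀/Kb ≈ 12, so the small-x approximation fails. Use the quadratic:
x = [−1.91e-06 + √(1.91e-06² + 1.76e-10)]/2 = 5.74 × 10^-6 M
pOH = −log(5.74 × 10^-6) = 5.24; pH = 14.00 − 5.24 = 8.76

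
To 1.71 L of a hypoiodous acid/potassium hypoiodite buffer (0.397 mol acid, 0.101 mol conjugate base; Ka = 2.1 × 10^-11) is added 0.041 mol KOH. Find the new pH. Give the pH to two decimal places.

After neutralization: n(HOI) = 0.356 mol, n(OI-) = 0.142 mol.
pKa = −log(2.1 × 10^-11) = 10.678
pH = pKa + log(n_OI-/n_HOI) = 10.678 + log(0.142/0.356) = 10.678 + (-0.399)

pH = 10.28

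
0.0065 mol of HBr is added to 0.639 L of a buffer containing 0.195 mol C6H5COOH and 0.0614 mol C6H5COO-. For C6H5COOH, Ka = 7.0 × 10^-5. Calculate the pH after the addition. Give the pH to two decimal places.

Added H+ converts C6H5COO- to C6H5COOH: C6H5COOH → 0.202 mol, C6H5COO- → 0.0549 mol.
pKa = −log(7.0 × 10^-5) = 4.155
pH = pKa + log([A⁻]/[HA]) = 4.155 + log(0.0549/0.202) = 4.155 -0.566

pH = 3.59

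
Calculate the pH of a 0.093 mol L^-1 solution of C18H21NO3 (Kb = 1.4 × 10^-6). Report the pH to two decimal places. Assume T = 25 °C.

pH = 10.56

C18H21NO3 + H2O ⇌ C18H22NO3+ + OH-
From the ICE table, Kb = [OH-]²/(0.093 − [OH-]) = 1.4 × 10^-6.
Neglecting [OH-] in the denominator: [OH-] = √(1.4 × 10^-6 × 0.093) = 3.61 × 10^-4 M
Check: 0.39% ionized — well under 5%, approximation valid.
pOH = −log(3.61 × 10^-4) = 3.44; pH = 14.00 − 3.44 = 10.56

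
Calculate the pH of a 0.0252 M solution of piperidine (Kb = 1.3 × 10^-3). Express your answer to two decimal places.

C5H10NH + H2O ⇌ C5H10NH2+ + OH-
From the ICE table, Kb = [OH-]²/(0.0252 − [OH-]) = 1.3 × 10^-3.
[OH-] is not negligible relative to C₀; solve [OH-]² + 0.0013·[OH-] − 3.28e-05 = 0.
[OH-] = (−Kb + √(Kb² + 4·Kb·C₀))/2 = 5.11 × 10^-3 M
pOH = −log(5.11 × 10^-3) = 2.29; pH = 14.00 − 2.29 = 11.71

pH = 11.71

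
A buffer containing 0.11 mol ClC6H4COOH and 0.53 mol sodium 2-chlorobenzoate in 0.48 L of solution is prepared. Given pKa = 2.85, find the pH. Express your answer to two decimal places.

Using pH = pKa + log([base]/[acid]) with [base]/[acid] = 0.53/0.11:
pH = 2.85 + (+0.683) = 3.53

pH = 3.53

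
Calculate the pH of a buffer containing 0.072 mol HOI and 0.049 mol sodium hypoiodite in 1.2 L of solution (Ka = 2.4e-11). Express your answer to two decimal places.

pH = 10.45

pKa = −log(2.4 × 10^-11) = 10.620
Henderson–Hasselbalch: pH = pKa + log([OI-]/[HOI]) = 10.620 + log(0.049/0.072)
pH = 10.620 + (-0.167) = 10.45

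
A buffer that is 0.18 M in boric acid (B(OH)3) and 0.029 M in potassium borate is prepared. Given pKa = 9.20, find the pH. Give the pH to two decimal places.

pH = 8.41

Using pH = pKa + log([base]/[acid]) with [base]/[acid] = 0.029/0.18:
pH = 9.20 + (-0.793) = 8.41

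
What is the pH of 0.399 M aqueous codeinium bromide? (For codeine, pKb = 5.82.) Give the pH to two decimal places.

C18H22NO3+ is the conjugate acid of the weak base C18H21NO3.
Kb = 10^(−5.82) = 1.51 × 10^-6
Ka = Kw/Kb = 1.0×10^-14 / 1.51 × 10^-6 = 6.62 × 10^-9
From the ICE table, Ka = [H+]²/(0.399 − [H+]) = 6.62 × 10^-9.
Since Ka ≪ C₀, [H+] ≈ √(Ka·C₀) = 5.14 × 10^-5 M.
pH = −log[H+] = −log(5.14 × 10^-5) = 4.29

pH = 4.29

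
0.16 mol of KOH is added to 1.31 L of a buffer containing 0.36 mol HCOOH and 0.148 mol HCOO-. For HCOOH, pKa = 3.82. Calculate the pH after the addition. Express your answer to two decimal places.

OH- converts HCOOH to HCOO-: HCOOH → 0.2 mol, HCOO- → 0.308 mol.
pH = pKa + log(n_HCOO-/n_HCOOH) = 3.82 + log(0.308/0.2) = 3.82 + (+0.188)

pH = 4.01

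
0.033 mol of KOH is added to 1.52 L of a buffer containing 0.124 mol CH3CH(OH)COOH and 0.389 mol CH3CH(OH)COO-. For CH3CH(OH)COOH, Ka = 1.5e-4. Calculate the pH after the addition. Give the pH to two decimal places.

pH = 4.49

OH- converts CH3CH(OH)COOH to CH3CH(OH)COO-: CH3CH(OH)COOH → 0.091 mol, CH3CH(OH)COO- → 0.422 mol.
pKa = −log(1.5 × 10^-4) = 3.824
pH = pKa + log(n_CH3CH(OH)COO-/n_CH3CH(OH)COOH) = 3.824 + log(0.422/0.091) = 3.824 + (+0.666)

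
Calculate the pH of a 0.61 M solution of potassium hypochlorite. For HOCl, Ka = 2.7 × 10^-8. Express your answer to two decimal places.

OCl- is the conjugate base of the weak acid HOCl.
Kb = Kw/Ka = 1.0×10^-14 / 2.7 × 10^-8 = 3.70 × 10^-7
Kb = x²/(0.61 − x) = 3.70 × 10^-7
Assume x ≪ 0.61: x ≈ √(3.70 × 10^-7 × 0.61) = 4.75 × 10^-4 M
pOH = −log(4.75 × 10^-4) = 3.32; pH = 14.00 − 3.32 = 10.68

pH = 10.68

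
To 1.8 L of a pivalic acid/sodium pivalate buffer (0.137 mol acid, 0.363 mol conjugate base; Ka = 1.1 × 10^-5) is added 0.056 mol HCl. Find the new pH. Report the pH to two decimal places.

pH = 5.16

Added H+ converts (CH3)3CCOO- to (CH3)3CCOOH: (CH3)3CCOOH → 0.193 mol, (CH3)3CCOO- → 0.307 mol.
pKa = −log(1.1 × 10^-5) = 4.959
pH = pKa + log([A⁻]/[HA]) = 4.959 + log(0.307/0.193) = 4.959 +0.202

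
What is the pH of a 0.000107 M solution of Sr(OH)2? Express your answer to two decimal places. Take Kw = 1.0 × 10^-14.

Sr(OH)2 is a strong base (each formula unit releases 2 OH-); [OH-] = 0.000214 M.
pOH = -log(0.000214) = 3.67
pH = 14.00 - 3.67 = 10.33

pH = 10.33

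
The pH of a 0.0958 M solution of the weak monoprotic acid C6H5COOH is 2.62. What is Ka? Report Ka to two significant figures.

[H+] = 10^(-2.62) = 2.40 × 10^-3 M
At equilibrium [HA] = 0.0958 − 2.40 × 10^-3 = 9.34 × 10^-2 M
Ka = [H+][A-]/[HA] = (2.40 × 10^-3)² / 9.34 × 10^-2 = 6.2 × 10^-5

Ka = 6.2 × 10^-5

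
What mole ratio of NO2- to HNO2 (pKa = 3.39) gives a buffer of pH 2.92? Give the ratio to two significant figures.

ratio = 0.34

pH = pKa + log(r) ⇒ log(r) = 2.92 − 3.39 = -0.47
r = [NO2-]/[HNO2] = 10^(-0.47) = 0.339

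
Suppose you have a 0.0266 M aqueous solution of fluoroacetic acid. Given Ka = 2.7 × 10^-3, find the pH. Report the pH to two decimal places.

pH = 2.14

FCH2COOH ⇌ FCH2COO- + H+
Ka = [H+]²/(0.0266 − [H+]) = 2.7 × 10^-3
[H+] is not negligible relative to C₀; solve [H+]² + 0.0027·[H+] − 7.18e-05 = 0.
[H+] = (−Ka + √(Ka² + 4·Ka·C₀))/2 = 7.23 × 10^-3 M
pH = −log(7.23 × 10^-3) = 2.14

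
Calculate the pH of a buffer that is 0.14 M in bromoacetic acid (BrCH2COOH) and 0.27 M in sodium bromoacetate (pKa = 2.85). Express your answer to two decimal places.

pH = 3.14

Henderson–Hasselbalch: pH = pKa + log([BrCH2COO-]/[BrCH2COOH]) = 2.85 + log(0.27/0.14)
pH = 2.85 + (+0.285) = 3.14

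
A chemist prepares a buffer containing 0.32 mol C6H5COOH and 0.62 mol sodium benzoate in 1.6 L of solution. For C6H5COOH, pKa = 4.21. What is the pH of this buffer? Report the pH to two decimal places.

Henderson–Hasselbalch: pH = pKa + log([C6H5COO-]/[C6H5COOH]) = 4.21 + log(0.62/0.32)
pH = 4.21 + (+0.287) = 4.50

pH = 4.50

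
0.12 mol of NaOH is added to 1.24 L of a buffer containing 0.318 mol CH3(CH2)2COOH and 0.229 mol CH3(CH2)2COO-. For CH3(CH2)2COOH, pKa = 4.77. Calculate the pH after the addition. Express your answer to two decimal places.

pH = 5.02

OH- converts CH3(CH2)2COOH to CH3(CH2)2COO-: CH3(CH2)2COOH → 0.198 mol, CH3(CH2)2COO- → 0.349 mol.
pH = pKa + log([A⁻]/[HA]) = 4.77 + log(0.349/0.198) = 4.77 +0.246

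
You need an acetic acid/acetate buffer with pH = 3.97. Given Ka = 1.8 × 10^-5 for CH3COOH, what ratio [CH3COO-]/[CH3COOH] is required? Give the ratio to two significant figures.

pKa = -log(1.8 × 10^-5) = 4.745
pH = pKa + log(r) ⇒ log(r) = 3.97 − 4.745 = -0.775
r = [CH3COO-]/[CH3COOH] = 10^(-0.775) = 0.168

ratio = 0.17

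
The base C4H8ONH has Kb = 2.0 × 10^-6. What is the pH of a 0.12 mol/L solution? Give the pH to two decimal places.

pH = 10.69

C4H8ONH + H2O ⇌ C4H8ONH2+ + OH-
From the ICE table, Kb = x²/(0.12 − x) = 2.0 × 10^-6.
Assume x ≪ 0.12: x ≈ √(2.0 × 10^-6 × 0.12) = 4.90 × 10^-4 M
(x/C₀ = 0.41% < 5%, so the approximation holds.)
pOH = 3.31, so pH = 14.00 − pOH = 10.69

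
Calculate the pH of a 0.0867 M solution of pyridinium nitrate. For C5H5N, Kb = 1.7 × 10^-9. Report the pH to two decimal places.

C5H5NH+ is the conjugate acid of the weak base C5H5N.
Ka = Kw/Kb = 1.0×10^-14 / 1.7 × 10^-9 = 5.88 × 10^-6
From the ICE table, Ka = x²/(0.0867 − x) = 5.88 × 10^-6.
Assume x ≪ 0.0867: x ≈ √(5.88 × 10^-6 × 0.0867) = 7.14 × 10^-4 M
Check: 0.82% ionized — well under 5%, approximation valid.
pH = −log(7.14 × 10^-4) = 3.15

pH = 3.15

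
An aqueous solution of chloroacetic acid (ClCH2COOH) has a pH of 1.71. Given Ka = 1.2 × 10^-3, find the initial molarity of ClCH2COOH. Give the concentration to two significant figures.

[H+] = 10^(-1.71) = 1.95 × 10^-2 M = x
Ka = x²/(C₀ − x) ⇒ C₀ = x + x²/Ka
C₀ = 1.95 × 10^-2 + (1.95 × 10^-2)²/(1.2 × 10^-3) = 3.36 × 10^-1 M

C₀ = 3.4 × 10^-1 M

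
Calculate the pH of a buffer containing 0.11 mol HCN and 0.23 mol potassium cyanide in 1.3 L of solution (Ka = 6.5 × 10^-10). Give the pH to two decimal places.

pKa = −log(6.5 × 10^-10) = 9.187
Using pH = pKa + log([base]/[acid]) with [base]/[acid] = 0.23/0.11:
pH = 9.187 + (+0.320) = 9.51

pH = 9.51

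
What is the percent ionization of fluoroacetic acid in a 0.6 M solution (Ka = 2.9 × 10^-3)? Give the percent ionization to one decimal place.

6.7%

FCH2COOH ⇌ FCH2COO- + H+; let x = [H+] at equilibrium.
Solve x² + 0.0029x − 0.00174 = 0 → x = 4.03 × 10^-2 M
% ionization = x/C₀ × 100% = 4.03 × 10^-2/0.6 × 100% = 6.7%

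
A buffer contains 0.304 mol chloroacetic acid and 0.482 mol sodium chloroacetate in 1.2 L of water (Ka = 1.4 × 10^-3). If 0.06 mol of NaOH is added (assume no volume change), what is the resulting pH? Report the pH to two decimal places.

pH = 3.20

After neutralization: n(ClCH2COOH) = 0.244 mol, n(ClCH2COO-) = 0.542 mol.
pKa = −log(1.4 × 10^-3) = 2.854
pH = pKa + log(n_ClCH2COO-/n_ClCH2COOH) = 2.854 + log(0.542/0.244) = 2.854 + (+0.347)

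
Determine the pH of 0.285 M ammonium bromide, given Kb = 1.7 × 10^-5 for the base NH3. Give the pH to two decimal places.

pH = 4.89

NH4+ is the conjugate acid of the weak base NH3.
Ka = Kw/Kb = 1.0×10^-14 / 1.7 × 10^-5 = 5.88 × 10^-10
Let x = [H+] at equilibrium. Ka = x²/(0.285 − x).
Since Ka ≪ C₀, x ≈ √(Ka·C₀) = 1.29 × 10^-5 M.
pH = −log(1.29 × 10^-5) = 4.89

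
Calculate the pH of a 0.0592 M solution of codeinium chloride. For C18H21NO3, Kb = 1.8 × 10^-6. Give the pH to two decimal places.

pH = 4.74

C18H22NO3+ is the conjugate acid of the weak base C18H21NO3.
Ka = Kw/Kb = 1.0×10^-14 / 1.8 × 10^-6 = 5.56 × 10^-9
From the ICE table, Ka = [H+]²/(0.0592 − [H+]) = 5.56 × 10^-9.
Neglecting [H+] in the denominator: [H+] = √(5.56 × 10^-9 × 0.0592) = 1.81 × 10^-5 M
Check: 0.031% ionized — well under 5%, approximation valid.
pH = −log(1.81 × 10^-5) = 4.74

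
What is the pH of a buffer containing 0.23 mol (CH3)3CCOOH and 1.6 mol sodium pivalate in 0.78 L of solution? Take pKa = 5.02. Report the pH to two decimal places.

Henderson–Hasselbalch: pH = pKa + log([(CH3)3CCOO-]/[(CH3)3CCOOH]) = 5.02 + log(1.6/0.23)
pH = 5.02 + (+0.842) = 5.86

pH = 5.86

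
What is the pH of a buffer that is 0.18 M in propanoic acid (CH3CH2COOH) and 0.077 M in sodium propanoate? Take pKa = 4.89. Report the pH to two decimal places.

pH = 4.52

Henderson–Hasselbalch: pH = pKa + log([CH3CH2COO-]/[CH3CH2COOH]) = 4.89 + log(0.077/0.18)
pH = 4.89 + (-0.369) = 4.52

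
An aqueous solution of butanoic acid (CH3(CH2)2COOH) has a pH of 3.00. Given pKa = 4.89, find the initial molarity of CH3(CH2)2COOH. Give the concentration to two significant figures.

C₀ = 7.9 × 10^-2 M

[H+] = 10^(-3.00) = 1.00 × 10^-3 M = x
Ka = 10^(−4.89) = 1.29 × 10^-5
Ka = x²/(C₀ − x) ⇒ C₀ = x + x²/Ka
C₀ = 1.00 × 10^-3 + (1.00 × 10^-3)²/(1.29 × 10^-5) = 7.85 × 10^-2 M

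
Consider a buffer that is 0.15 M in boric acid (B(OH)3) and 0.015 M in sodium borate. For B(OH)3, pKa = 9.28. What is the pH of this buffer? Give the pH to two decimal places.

Henderson–Hasselbalch: pH = pKa + log([B(OH)4-]/[B(OH)3]) = 9.28 + log(0.015/0.15)
pH = 9.28 + (-1.000) = 8.28

pH = 8.28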